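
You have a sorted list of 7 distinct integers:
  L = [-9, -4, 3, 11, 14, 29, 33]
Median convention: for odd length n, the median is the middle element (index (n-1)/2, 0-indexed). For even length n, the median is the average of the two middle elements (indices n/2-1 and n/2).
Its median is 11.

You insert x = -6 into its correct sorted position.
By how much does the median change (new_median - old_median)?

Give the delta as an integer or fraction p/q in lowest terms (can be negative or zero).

Old median = 11
After inserting x = -6: new sorted = [-9, -6, -4, 3, 11, 14, 29, 33]
New median = 7
Delta = 7 - 11 = -4

Answer: -4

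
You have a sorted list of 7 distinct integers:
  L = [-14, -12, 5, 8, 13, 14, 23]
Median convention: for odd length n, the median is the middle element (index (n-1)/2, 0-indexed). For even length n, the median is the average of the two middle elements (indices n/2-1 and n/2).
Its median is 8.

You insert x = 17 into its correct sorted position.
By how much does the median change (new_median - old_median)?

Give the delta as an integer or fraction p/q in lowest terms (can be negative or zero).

Old median = 8
After inserting x = 17: new sorted = [-14, -12, 5, 8, 13, 14, 17, 23]
New median = 21/2
Delta = 21/2 - 8 = 5/2

Answer: 5/2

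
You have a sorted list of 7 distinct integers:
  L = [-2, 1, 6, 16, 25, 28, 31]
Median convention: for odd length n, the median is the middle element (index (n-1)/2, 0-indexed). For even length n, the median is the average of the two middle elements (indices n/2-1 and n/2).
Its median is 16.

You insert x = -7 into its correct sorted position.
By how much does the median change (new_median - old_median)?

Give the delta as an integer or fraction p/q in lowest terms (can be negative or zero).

Old median = 16
After inserting x = -7: new sorted = [-7, -2, 1, 6, 16, 25, 28, 31]
New median = 11
Delta = 11 - 16 = -5

Answer: -5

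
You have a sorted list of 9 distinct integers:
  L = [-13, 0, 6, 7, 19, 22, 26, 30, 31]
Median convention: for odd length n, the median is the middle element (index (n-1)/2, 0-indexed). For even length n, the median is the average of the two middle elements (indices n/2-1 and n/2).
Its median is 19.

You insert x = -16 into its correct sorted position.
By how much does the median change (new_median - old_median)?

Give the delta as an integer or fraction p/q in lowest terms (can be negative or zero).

Answer: -6

Derivation:
Old median = 19
After inserting x = -16: new sorted = [-16, -13, 0, 6, 7, 19, 22, 26, 30, 31]
New median = 13
Delta = 13 - 19 = -6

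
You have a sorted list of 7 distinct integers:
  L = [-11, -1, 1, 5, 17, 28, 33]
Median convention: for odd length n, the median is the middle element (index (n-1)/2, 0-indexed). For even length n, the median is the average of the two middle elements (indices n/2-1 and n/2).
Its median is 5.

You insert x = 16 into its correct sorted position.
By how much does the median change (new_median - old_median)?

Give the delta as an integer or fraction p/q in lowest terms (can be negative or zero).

Answer: 11/2

Derivation:
Old median = 5
After inserting x = 16: new sorted = [-11, -1, 1, 5, 16, 17, 28, 33]
New median = 21/2
Delta = 21/2 - 5 = 11/2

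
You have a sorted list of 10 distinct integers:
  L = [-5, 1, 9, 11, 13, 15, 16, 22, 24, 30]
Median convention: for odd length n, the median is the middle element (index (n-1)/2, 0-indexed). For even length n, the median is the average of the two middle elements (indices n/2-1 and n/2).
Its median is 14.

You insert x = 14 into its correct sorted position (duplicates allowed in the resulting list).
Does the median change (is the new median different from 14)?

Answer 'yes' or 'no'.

Answer: no

Derivation:
Old median = 14
Insert x = 14
New median = 14
Changed? no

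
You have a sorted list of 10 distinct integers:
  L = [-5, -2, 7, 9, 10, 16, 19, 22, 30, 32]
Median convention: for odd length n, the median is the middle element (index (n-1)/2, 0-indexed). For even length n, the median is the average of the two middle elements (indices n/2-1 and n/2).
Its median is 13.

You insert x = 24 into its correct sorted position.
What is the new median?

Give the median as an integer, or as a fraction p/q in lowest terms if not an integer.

Old list (sorted, length 10): [-5, -2, 7, 9, 10, 16, 19, 22, 30, 32]
Old median = 13
Insert x = 24
Old length even (10). Middle pair: indices 4,5 = 10,16.
New length odd (11). New median = single middle element.
x = 24: 8 elements are < x, 2 elements are > x.
New sorted list: [-5, -2, 7, 9, 10, 16, 19, 22, 24, 30, 32]
New median = 16

Answer: 16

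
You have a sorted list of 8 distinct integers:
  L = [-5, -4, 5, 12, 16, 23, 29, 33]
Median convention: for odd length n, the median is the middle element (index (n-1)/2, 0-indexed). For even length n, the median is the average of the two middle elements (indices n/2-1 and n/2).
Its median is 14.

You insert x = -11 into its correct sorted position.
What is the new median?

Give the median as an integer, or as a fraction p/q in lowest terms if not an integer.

Old list (sorted, length 8): [-5, -4, 5, 12, 16, 23, 29, 33]
Old median = 14
Insert x = -11
Old length even (8). Middle pair: indices 3,4 = 12,16.
New length odd (9). New median = single middle element.
x = -11: 0 elements are < x, 8 elements are > x.
New sorted list: [-11, -5, -4, 5, 12, 16, 23, 29, 33]
New median = 12

Answer: 12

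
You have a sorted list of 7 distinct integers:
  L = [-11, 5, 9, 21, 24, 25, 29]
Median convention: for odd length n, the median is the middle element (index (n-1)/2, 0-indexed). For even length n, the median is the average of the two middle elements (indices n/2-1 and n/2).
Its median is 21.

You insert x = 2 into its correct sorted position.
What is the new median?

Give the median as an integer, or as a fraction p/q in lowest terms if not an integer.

Answer: 15

Derivation:
Old list (sorted, length 7): [-11, 5, 9, 21, 24, 25, 29]
Old median = 21
Insert x = 2
Old length odd (7). Middle was index 3 = 21.
New length even (8). New median = avg of two middle elements.
x = 2: 1 elements are < x, 6 elements are > x.
New sorted list: [-11, 2, 5, 9, 21, 24, 25, 29]
New median = 15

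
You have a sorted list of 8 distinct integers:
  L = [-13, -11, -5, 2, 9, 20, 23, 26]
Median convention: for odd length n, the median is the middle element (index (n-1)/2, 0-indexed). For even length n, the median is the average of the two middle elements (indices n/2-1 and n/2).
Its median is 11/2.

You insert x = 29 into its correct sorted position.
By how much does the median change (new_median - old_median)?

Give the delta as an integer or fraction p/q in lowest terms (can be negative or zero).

Old median = 11/2
After inserting x = 29: new sorted = [-13, -11, -5, 2, 9, 20, 23, 26, 29]
New median = 9
Delta = 9 - 11/2 = 7/2

Answer: 7/2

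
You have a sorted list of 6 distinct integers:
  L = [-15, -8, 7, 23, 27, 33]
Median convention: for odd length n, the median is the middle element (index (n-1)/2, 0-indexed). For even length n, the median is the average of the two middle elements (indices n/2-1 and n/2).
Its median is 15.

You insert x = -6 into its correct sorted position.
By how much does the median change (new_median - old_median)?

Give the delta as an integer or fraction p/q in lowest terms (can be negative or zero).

Old median = 15
After inserting x = -6: new sorted = [-15, -8, -6, 7, 23, 27, 33]
New median = 7
Delta = 7 - 15 = -8

Answer: -8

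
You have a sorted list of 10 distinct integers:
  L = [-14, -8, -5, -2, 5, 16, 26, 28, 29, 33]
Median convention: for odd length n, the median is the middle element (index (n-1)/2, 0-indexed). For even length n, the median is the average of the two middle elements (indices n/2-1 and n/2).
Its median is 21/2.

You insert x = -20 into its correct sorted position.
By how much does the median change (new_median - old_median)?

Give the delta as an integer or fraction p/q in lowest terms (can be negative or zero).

Old median = 21/2
After inserting x = -20: new sorted = [-20, -14, -8, -5, -2, 5, 16, 26, 28, 29, 33]
New median = 5
Delta = 5 - 21/2 = -11/2

Answer: -11/2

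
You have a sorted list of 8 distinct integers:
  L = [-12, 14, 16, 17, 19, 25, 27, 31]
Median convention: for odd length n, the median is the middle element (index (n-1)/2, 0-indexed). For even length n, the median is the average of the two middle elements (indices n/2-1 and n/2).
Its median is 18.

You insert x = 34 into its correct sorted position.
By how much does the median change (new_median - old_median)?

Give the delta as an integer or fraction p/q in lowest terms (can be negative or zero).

Old median = 18
After inserting x = 34: new sorted = [-12, 14, 16, 17, 19, 25, 27, 31, 34]
New median = 19
Delta = 19 - 18 = 1

Answer: 1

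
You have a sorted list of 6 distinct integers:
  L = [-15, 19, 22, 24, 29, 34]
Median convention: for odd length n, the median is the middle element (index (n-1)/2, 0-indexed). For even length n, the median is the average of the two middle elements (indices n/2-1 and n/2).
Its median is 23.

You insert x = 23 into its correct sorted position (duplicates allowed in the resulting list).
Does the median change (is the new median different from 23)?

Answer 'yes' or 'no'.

Old median = 23
Insert x = 23
New median = 23
Changed? no

Answer: no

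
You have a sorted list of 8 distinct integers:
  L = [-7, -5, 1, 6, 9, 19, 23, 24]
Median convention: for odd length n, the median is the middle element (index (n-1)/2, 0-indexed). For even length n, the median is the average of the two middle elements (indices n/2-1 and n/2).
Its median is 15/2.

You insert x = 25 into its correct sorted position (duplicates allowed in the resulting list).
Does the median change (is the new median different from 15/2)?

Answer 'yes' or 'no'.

Old median = 15/2
Insert x = 25
New median = 9
Changed? yes

Answer: yes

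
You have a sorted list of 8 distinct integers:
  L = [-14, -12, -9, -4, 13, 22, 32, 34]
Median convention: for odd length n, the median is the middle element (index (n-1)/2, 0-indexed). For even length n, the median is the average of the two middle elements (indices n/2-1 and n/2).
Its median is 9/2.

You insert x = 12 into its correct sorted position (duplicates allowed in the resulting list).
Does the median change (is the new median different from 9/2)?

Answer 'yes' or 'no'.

Old median = 9/2
Insert x = 12
New median = 12
Changed? yes

Answer: yes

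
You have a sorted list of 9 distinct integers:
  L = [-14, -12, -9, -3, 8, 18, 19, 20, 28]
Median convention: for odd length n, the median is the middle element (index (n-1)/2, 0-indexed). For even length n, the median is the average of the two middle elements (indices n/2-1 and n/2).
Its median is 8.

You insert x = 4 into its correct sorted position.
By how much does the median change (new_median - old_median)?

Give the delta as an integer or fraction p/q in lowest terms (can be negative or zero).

Old median = 8
After inserting x = 4: new sorted = [-14, -12, -9, -3, 4, 8, 18, 19, 20, 28]
New median = 6
Delta = 6 - 8 = -2

Answer: -2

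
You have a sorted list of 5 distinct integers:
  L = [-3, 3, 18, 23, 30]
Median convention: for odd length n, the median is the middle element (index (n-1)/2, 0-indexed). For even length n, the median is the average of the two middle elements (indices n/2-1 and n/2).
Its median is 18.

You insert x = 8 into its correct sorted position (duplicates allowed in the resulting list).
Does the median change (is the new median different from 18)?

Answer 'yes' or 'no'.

Old median = 18
Insert x = 8
New median = 13
Changed? yes

Answer: yes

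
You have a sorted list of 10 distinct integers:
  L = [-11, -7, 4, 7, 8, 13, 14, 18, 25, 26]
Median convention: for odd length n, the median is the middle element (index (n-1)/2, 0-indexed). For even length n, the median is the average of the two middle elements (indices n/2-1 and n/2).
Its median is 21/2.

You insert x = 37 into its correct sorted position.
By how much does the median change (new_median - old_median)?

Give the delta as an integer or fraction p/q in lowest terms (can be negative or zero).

Old median = 21/2
After inserting x = 37: new sorted = [-11, -7, 4, 7, 8, 13, 14, 18, 25, 26, 37]
New median = 13
Delta = 13 - 21/2 = 5/2

Answer: 5/2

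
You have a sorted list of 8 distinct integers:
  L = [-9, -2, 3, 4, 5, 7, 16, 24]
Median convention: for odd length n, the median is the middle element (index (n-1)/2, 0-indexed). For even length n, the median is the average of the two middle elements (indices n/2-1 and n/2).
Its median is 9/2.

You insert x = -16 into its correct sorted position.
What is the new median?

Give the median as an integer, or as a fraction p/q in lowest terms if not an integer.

Old list (sorted, length 8): [-9, -2, 3, 4, 5, 7, 16, 24]
Old median = 9/2
Insert x = -16
Old length even (8). Middle pair: indices 3,4 = 4,5.
New length odd (9). New median = single middle element.
x = -16: 0 elements are < x, 8 elements are > x.
New sorted list: [-16, -9, -2, 3, 4, 5, 7, 16, 24]
New median = 4

Answer: 4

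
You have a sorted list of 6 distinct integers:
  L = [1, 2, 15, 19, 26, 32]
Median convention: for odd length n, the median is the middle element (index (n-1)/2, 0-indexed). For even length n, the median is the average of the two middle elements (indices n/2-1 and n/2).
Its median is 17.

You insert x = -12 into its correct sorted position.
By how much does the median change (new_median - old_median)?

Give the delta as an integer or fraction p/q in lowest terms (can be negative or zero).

Old median = 17
After inserting x = -12: new sorted = [-12, 1, 2, 15, 19, 26, 32]
New median = 15
Delta = 15 - 17 = -2

Answer: -2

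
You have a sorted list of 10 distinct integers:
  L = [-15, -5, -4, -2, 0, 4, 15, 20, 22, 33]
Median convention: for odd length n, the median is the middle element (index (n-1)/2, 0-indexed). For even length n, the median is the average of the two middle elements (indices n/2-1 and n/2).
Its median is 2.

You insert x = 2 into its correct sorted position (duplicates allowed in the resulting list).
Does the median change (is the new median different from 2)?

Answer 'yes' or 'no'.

Answer: no

Derivation:
Old median = 2
Insert x = 2
New median = 2
Changed? no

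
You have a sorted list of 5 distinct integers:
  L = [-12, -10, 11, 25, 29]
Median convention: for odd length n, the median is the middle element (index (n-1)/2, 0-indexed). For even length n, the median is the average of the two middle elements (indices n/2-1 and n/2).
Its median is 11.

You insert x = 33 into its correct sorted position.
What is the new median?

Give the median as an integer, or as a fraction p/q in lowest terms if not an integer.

Answer: 18

Derivation:
Old list (sorted, length 5): [-12, -10, 11, 25, 29]
Old median = 11
Insert x = 33
Old length odd (5). Middle was index 2 = 11.
New length even (6). New median = avg of two middle elements.
x = 33: 5 elements are < x, 0 elements are > x.
New sorted list: [-12, -10, 11, 25, 29, 33]
New median = 18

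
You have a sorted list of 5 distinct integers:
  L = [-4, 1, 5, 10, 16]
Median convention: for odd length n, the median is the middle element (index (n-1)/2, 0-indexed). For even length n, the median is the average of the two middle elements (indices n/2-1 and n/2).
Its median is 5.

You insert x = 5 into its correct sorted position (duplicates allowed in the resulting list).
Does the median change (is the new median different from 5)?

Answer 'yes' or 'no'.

Old median = 5
Insert x = 5
New median = 5
Changed? no

Answer: no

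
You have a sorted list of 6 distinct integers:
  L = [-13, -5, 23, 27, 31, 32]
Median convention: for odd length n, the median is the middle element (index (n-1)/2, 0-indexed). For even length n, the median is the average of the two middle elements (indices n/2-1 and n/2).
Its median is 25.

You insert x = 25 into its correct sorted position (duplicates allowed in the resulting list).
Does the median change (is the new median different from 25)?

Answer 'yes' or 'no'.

Answer: no

Derivation:
Old median = 25
Insert x = 25
New median = 25
Changed? no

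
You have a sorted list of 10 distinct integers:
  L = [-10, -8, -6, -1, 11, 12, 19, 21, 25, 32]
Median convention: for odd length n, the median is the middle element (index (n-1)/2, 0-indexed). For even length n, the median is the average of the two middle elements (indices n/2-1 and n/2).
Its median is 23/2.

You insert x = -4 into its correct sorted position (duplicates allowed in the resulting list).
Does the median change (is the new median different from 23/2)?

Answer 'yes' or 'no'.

Answer: yes

Derivation:
Old median = 23/2
Insert x = -4
New median = 11
Changed? yes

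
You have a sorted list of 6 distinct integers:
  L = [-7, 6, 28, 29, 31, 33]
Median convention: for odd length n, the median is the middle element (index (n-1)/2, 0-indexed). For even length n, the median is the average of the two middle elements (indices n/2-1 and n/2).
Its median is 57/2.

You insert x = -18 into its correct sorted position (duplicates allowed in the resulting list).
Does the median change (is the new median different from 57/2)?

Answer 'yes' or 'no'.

Answer: yes

Derivation:
Old median = 57/2
Insert x = -18
New median = 28
Changed? yes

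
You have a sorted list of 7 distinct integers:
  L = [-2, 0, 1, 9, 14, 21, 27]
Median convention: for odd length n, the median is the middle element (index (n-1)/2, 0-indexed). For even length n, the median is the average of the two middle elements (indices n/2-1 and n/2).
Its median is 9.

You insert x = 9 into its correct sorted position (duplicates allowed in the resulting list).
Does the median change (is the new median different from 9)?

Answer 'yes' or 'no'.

Old median = 9
Insert x = 9
New median = 9
Changed? no

Answer: no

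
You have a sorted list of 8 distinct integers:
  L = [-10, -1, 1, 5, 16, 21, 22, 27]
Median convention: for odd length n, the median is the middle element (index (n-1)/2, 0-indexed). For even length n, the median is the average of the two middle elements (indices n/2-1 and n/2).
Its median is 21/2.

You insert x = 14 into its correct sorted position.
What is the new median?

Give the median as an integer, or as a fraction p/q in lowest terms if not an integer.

Answer: 14

Derivation:
Old list (sorted, length 8): [-10, -1, 1, 5, 16, 21, 22, 27]
Old median = 21/2
Insert x = 14
Old length even (8). Middle pair: indices 3,4 = 5,16.
New length odd (9). New median = single middle element.
x = 14: 4 elements are < x, 4 elements are > x.
New sorted list: [-10, -1, 1, 5, 14, 16, 21, 22, 27]
New median = 14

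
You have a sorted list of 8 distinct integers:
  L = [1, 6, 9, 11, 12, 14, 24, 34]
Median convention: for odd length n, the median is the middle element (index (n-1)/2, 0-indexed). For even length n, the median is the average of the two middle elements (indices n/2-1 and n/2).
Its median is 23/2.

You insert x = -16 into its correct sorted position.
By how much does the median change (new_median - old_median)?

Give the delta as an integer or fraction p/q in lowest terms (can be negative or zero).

Old median = 23/2
After inserting x = -16: new sorted = [-16, 1, 6, 9, 11, 12, 14, 24, 34]
New median = 11
Delta = 11 - 23/2 = -1/2

Answer: -1/2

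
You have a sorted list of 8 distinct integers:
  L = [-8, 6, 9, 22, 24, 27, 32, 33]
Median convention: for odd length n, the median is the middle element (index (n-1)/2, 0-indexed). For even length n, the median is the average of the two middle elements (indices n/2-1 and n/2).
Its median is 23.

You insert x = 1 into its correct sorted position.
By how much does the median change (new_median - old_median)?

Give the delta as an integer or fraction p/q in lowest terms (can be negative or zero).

Answer: -1

Derivation:
Old median = 23
After inserting x = 1: new sorted = [-8, 1, 6, 9, 22, 24, 27, 32, 33]
New median = 22
Delta = 22 - 23 = -1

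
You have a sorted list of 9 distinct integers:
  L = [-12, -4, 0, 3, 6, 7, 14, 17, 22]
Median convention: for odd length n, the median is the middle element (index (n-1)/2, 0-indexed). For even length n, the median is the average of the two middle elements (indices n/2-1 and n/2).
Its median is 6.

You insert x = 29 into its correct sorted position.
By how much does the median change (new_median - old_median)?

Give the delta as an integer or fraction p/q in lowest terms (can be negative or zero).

Answer: 1/2

Derivation:
Old median = 6
After inserting x = 29: new sorted = [-12, -4, 0, 3, 6, 7, 14, 17, 22, 29]
New median = 13/2
Delta = 13/2 - 6 = 1/2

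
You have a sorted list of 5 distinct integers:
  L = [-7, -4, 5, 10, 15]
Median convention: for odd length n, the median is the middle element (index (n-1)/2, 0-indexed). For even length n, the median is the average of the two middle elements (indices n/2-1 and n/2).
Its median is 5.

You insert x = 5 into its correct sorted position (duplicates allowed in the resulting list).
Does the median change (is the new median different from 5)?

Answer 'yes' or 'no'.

Answer: no

Derivation:
Old median = 5
Insert x = 5
New median = 5
Changed? no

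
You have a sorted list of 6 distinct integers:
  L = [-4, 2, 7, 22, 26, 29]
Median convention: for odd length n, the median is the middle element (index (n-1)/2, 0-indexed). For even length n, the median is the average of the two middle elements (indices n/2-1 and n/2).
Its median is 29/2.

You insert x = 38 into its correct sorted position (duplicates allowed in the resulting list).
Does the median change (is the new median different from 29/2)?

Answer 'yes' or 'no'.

Old median = 29/2
Insert x = 38
New median = 22
Changed? yes

Answer: yes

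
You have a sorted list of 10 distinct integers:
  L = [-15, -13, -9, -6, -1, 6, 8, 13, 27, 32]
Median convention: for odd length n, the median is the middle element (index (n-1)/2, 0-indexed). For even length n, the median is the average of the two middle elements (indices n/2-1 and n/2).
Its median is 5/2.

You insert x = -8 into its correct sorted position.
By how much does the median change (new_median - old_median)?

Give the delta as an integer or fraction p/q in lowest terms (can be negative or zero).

Old median = 5/2
After inserting x = -8: new sorted = [-15, -13, -9, -8, -6, -1, 6, 8, 13, 27, 32]
New median = -1
Delta = -1 - 5/2 = -7/2

Answer: -7/2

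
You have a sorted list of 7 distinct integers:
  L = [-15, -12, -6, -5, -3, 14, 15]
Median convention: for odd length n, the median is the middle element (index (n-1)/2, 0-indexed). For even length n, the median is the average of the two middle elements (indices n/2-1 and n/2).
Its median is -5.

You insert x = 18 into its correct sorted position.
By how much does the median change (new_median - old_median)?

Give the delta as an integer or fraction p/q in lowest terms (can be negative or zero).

Answer: 1

Derivation:
Old median = -5
After inserting x = 18: new sorted = [-15, -12, -6, -5, -3, 14, 15, 18]
New median = -4
Delta = -4 - -5 = 1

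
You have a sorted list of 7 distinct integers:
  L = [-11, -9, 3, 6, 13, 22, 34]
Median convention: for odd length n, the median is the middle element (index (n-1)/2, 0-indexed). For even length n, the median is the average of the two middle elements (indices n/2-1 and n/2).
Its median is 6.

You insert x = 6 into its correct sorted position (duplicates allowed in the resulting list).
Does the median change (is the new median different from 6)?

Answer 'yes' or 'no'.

Answer: no

Derivation:
Old median = 6
Insert x = 6
New median = 6
Changed? no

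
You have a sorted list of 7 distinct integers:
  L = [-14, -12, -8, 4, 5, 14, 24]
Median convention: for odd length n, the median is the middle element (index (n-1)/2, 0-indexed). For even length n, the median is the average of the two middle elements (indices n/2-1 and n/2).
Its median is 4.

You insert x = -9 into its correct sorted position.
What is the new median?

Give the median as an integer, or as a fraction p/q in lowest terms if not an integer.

Answer: -2

Derivation:
Old list (sorted, length 7): [-14, -12, -8, 4, 5, 14, 24]
Old median = 4
Insert x = -9
Old length odd (7). Middle was index 3 = 4.
New length even (8). New median = avg of two middle elements.
x = -9: 2 elements are < x, 5 elements are > x.
New sorted list: [-14, -12, -9, -8, 4, 5, 14, 24]
New median = -2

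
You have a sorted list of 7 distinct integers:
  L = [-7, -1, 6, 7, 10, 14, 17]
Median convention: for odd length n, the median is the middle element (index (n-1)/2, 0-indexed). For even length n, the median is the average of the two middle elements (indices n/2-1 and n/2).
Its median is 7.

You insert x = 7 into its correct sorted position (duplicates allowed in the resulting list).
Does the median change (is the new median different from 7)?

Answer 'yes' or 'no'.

Answer: no

Derivation:
Old median = 7
Insert x = 7
New median = 7
Changed? no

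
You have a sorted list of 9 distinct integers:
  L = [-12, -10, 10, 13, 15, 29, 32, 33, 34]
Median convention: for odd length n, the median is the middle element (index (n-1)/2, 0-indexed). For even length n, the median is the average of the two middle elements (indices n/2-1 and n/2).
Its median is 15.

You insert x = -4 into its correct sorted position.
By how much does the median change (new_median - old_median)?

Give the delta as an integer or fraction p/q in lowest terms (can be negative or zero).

Answer: -1

Derivation:
Old median = 15
After inserting x = -4: new sorted = [-12, -10, -4, 10, 13, 15, 29, 32, 33, 34]
New median = 14
Delta = 14 - 15 = -1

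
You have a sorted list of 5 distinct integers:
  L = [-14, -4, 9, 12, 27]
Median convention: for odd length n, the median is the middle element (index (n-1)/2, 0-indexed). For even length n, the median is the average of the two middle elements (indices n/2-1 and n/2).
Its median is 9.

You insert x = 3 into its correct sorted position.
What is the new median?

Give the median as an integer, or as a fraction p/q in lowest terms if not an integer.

Answer: 6

Derivation:
Old list (sorted, length 5): [-14, -4, 9, 12, 27]
Old median = 9
Insert x = 3
Old length odd (5). Middle was index 2 = 9.
New length even (6). New median = avg of two middle elements.
x = 3: 2 elements are < x, 3 elements are > x.
New sorted list: [-14, -4, 3, 9, 12, 27]
New median = 6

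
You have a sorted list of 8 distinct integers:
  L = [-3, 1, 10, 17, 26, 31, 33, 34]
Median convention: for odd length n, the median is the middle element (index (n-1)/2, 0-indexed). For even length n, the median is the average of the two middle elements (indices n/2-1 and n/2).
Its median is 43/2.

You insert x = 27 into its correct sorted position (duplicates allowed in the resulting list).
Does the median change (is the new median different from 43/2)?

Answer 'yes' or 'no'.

Answer: yes

Derivation:
Old median = 43/2
Insert x = 27
New median = 26
Changed? yes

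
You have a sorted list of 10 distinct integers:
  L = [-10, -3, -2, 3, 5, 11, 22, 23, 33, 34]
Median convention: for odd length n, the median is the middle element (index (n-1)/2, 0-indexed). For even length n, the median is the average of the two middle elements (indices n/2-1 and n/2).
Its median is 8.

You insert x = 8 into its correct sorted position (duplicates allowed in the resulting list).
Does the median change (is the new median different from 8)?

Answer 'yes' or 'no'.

Old median = 8
Insert x = 8
New median = 8
Changed? no

Answer: no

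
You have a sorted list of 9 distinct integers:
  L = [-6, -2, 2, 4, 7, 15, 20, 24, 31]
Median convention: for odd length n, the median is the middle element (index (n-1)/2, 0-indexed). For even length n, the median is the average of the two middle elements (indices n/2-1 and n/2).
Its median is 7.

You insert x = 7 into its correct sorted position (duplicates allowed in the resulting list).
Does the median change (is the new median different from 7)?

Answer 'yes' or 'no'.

Answer: no

Derivation:
Old median = 7
Insert x = 7
New median = 7
Changed? no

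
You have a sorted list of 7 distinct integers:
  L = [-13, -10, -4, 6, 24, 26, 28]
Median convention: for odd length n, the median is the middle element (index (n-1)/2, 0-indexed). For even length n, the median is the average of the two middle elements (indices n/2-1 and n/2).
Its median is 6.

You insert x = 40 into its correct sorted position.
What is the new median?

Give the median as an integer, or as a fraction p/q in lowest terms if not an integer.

Old list (sorted, length 7): [-13, -10, -4, 6, 24, 26, 28]
Old median = 6
Insert x = 40
Old length odd (7). Middle was index 3 = 6.
New length even (8). New median = avg of two middle elements.
x = 40: 7 elements are < x, 0 elements are > x.
New sorted list: [-13, -10, -4, 6, 24, 26, 28, 40]
New median = 15

Answer: 15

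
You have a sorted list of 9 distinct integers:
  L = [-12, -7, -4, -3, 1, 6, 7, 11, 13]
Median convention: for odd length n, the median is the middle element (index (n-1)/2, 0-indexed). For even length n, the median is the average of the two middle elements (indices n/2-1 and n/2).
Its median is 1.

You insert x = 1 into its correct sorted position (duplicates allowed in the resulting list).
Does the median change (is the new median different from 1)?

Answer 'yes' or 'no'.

Answer: no

Derivation:
Old median = 1
Insert x = 1
New median = 1
Changed? no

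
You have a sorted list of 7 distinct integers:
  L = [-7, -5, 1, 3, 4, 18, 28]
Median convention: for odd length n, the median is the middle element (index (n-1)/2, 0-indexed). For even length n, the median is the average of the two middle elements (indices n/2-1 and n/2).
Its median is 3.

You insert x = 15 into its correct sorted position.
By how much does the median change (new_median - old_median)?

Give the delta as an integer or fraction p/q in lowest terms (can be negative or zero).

Answer: 1/2

Derivation:
Old median = 3
After inserting x = 15: new sorted = [-7, -5, 1, 3, 4, 15, 18, 28]
New median = 7/2
Delta = 7/2 - 3 = 1/2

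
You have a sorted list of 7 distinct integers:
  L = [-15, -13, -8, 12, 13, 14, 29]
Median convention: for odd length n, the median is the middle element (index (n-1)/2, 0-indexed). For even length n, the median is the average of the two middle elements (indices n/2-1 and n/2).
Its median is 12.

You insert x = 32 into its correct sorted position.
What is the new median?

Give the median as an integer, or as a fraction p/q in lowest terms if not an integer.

Old list (sorted, length 7): [-15, -13, -8, 12, 13, 14, 29]
Old median = 12
Insert x = 32
Old length odd (7). Middle was index 3 = 12.
New length even (8). New median = avg of two middle elements.
x = 32: 7 elements are < x, 0 elements are > x.
New sorted list: [-15, -13, -8, 12, 13, 14, 29, 32]
New median = 25/2

Answer: 25/2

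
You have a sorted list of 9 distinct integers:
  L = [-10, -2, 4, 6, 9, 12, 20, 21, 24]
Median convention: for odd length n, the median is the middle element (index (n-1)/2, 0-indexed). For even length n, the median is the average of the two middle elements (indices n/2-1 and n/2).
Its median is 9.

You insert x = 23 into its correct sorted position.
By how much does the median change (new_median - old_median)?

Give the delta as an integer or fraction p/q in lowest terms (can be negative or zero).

Old median = 9
After inserting x = 23: new sorted = [-10, -2, 4, 6, 9, 12, 20, 21, 23, 24]
New median = 21/2
Delta = 21/2 - 9 = 3/2

Answer: 3/2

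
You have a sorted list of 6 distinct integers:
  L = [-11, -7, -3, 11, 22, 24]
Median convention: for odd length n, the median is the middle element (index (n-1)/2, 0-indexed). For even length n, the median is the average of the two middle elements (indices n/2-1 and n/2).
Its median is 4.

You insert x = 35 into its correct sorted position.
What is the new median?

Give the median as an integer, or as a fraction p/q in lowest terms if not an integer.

Answer: 11

Derivation:
Old list (sorted, length 6): [-11, -7, -3, 11, 22, 24]
Old median = 4
Insert x = 35
Old length even (6). Middle pair: indices 2,3 = -3,11.
New length odd (7). New median = single middle element.
x = 35: 6 elements are < x, 0 elements are > x.
New sorted list: [-11, -7, -3, 11, 22, 24, 35]
New median = 11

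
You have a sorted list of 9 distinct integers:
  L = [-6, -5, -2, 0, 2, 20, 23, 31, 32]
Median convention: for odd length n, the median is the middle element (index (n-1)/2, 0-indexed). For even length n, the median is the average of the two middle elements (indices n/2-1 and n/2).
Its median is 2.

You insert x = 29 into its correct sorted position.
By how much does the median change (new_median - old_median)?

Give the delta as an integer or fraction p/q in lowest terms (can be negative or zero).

Answer: 9

Derivation:
Old median = 2
After inserting x = 29: new sorted = [-6, -5, -2, 0, 2, 20, 23, 29, 31, 32]
New median = 11
Delta = 11 - 2 = 9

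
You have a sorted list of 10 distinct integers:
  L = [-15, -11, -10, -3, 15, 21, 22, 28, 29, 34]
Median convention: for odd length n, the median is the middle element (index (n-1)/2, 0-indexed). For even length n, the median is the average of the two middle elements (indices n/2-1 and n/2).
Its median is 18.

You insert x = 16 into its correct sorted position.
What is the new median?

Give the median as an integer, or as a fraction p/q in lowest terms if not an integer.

Old list (sorted, length 10): [-15, -11, -10, -3, 15, 21, 22, 28, 29, 34]
Old median = 18
Insert x = 16
Old length even (10). Middle pair: indices 4,5 = 15,21.
New length odd (11). New median = single middle element.
x = 16: 5 elements are < x, 5 elements are > x.
New sorted list: [-15, -11, -10, -3, 15, 16, 21, 22, 28, 29, 34]
New median = 16

Answer: 16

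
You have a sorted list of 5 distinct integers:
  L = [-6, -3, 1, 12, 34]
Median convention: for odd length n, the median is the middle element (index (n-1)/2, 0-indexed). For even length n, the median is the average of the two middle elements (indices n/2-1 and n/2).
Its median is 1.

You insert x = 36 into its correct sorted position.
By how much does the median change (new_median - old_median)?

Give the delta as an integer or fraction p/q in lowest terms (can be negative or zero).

Answer: 11/2

Derivation:
Old median = 1
After inserting x = 36: new sorted = [-6, -3, 1, 12, 34, 36]
New median = 13/2
Delta = 13/2 - 1 = 11/2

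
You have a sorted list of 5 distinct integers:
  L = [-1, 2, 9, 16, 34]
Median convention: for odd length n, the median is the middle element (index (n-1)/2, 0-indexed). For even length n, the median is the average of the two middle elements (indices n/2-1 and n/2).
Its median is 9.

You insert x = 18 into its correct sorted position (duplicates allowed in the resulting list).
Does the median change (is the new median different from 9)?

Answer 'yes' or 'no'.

Answer: yes

Derivation:
Old median = 9
Insert x = 18
New median = 25/2
Changed? yes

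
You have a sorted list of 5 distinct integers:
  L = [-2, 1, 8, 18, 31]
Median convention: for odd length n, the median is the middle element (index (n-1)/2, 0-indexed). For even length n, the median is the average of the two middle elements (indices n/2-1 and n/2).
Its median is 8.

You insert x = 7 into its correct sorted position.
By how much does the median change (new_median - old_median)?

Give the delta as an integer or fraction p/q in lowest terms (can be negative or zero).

Old median = 8
After inserting x = 7: new sorted = [-2, 1, 7, 8, 18, 31]
New median = 15/2
Delta = 15/2 - 8 = -1/2

Answer: -1/2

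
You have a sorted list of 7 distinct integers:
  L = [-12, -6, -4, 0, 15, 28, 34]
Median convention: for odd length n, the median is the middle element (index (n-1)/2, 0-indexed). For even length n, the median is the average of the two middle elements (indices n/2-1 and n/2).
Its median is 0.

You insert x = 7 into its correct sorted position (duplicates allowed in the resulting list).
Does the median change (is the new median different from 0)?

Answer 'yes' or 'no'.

Old median = 0
Insert x = 7
New median = 7/2
Changed? yes

Answer: yes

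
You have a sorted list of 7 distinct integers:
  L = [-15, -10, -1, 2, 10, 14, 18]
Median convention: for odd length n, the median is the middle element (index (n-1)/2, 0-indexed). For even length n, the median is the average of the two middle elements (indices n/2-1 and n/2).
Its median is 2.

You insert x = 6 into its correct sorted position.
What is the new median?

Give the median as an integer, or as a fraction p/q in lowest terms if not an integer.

Answer: 4

Derivation:
Old list (sorted, length 7): [-15, -10, -1, 2, 10, 14, 18]
Old median = 2
Insert x = 6
Old length odd (7). Middle was index 3 = 2.
New length even (8). New median = avg of two middle elements.
x = 6: 4 elements are < x, 3 elements are > x.
New sorted list: [-15, -10, -1, 2, 6, 10, 14, 18]
New median = 4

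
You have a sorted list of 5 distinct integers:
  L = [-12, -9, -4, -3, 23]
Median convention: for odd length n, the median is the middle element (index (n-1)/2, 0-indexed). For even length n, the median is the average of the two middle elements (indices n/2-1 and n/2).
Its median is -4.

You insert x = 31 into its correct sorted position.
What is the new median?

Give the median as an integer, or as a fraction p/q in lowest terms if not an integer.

Answer: -7/2

Derivation:
Old list (sorted, length 5): [-12, -9, -4, -3, 23]
Old median = -4
Insert x = 31
Old length odd (5). Middle was index 2 = -4.
New length even (6). New median = avg of two middle elements.
x = 31: 5 elements are < x, 0 elements are > x.
New sorted list: [-12, -9, -4, -3, 23, 31]
New median = -7/2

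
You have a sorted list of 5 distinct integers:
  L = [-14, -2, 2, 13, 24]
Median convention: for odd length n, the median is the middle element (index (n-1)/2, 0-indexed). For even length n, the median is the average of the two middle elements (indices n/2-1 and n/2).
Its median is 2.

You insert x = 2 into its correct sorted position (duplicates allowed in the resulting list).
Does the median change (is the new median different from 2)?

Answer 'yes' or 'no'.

Old median = 2
Insert x = 2
New median = 2
Changed? no

Answer: no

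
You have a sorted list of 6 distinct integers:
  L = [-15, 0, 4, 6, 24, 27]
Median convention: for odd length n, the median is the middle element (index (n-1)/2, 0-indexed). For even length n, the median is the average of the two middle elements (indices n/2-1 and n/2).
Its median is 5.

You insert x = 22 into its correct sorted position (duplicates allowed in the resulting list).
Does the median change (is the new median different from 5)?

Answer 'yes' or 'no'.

Old median = 5
Insert x = 22
New median = 6
Changed? yes

Answer: yes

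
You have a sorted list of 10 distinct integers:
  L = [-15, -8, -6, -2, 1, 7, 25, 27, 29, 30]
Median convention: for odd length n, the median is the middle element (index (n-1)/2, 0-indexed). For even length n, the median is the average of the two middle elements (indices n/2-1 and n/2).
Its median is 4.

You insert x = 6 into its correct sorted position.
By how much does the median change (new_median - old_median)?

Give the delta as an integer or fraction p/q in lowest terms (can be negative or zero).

Answer: 2

Derivation:
Old median = 4
After inserting x = 6: new sorted = [-15, -8, -6, -2, 1, 6, 7, 25, 27, 29, 30]
New median = 6
Delta = 6 - 4 = 2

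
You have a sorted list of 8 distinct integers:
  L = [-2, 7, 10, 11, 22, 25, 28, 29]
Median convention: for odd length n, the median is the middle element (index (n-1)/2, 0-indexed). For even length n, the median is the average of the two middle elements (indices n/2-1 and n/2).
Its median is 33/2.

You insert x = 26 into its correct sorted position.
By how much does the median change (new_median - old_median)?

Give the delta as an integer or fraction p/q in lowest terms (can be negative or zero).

Answer: 11/2

Derivation:
Old median = 33/2
After inserting x = 26: new sorted = [-2, 7, 10, 11, 22, 25, 26, 28, 29]
New median = 22
Delta = 22 - 33/2 = 11/2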